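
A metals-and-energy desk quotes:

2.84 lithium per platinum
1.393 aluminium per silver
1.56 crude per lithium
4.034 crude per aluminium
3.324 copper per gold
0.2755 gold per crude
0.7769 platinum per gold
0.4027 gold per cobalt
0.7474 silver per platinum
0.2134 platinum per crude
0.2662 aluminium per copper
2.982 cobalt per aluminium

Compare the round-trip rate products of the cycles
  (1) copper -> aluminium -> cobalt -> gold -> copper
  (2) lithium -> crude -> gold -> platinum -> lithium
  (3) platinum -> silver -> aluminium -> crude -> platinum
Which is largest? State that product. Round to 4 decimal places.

1.0626

(1) 0.2662 × 2.982 × 0.4027 × 3.324 = 1.06257
(2) 1.56 × 0.2755 × 0.7769 × 2.84 = 0.94826
(3) 0.7474 × 1.393 × 4.034 × 0.2134 = 0.89626
Highest is cycle (1) at 1.0626 (>1, arbitrage).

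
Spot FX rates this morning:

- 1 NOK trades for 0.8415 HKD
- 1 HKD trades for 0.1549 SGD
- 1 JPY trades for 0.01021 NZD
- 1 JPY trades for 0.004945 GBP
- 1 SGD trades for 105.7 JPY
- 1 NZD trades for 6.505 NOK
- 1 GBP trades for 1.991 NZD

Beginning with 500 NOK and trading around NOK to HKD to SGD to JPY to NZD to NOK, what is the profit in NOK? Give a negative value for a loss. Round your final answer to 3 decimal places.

500 NOK × 0.8415 = 420.75 HKD
420.75 HKD × 0.1549 = 65.174175 SGD
65.174175 SGD × 105.7 = 6888.9102975 JPY
6888.9102975 JPY × 0.01021 = 70.335774137475 NZD
70.335774137475 NZD × 6.505 = 457.534210764274875 NOK
Net change: 457.534210764274875 − 500 = -42.465789235725125 NOK

-42.466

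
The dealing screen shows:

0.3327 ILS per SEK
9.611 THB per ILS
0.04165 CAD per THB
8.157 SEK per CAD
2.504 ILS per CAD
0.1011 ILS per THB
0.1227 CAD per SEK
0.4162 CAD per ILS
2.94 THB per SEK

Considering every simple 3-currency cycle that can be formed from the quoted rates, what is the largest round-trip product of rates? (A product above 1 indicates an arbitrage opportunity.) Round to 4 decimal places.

1.1295

CAD→SEK→ILS→CAD: 8.157 × 0.3327 × 0.4162 = 1.12950
CAD→ILS→THB→CAD: 2.504 × 9.611 × 0.04165 = 1.00235
CAD→SEK→THB→CAD: 8.157 × 2.94 × 0.04165 = 0.99883
Maximum is CAD→SEK→ILS→CAD at 1.1295; arbitrage exists.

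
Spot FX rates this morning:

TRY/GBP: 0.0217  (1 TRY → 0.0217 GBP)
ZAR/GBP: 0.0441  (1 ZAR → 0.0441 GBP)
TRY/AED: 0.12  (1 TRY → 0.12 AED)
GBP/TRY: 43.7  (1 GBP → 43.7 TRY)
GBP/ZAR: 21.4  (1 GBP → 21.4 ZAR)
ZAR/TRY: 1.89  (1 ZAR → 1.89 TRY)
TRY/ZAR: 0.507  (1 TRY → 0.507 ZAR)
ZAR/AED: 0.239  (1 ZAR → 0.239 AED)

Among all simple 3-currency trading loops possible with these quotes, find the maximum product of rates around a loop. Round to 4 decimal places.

0.9771

TRY→ZAR→GBP→TRY: 0.507 × 0.0441 × 43.7 = 0.97708
TRY→GBP→ZAR→TRY: 0.0217 × 21.4 × 1.89 = 0.87768
Maximum is TRY→ZAR→GBP→TRY at 0.9771; no arbitrage — every cycle loses value.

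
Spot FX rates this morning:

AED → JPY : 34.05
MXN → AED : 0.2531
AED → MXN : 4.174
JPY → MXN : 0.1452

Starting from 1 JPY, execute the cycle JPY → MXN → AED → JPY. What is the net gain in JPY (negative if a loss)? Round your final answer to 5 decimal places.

0.25134

1 JPY × 0.1452 = 0.1452 MXN
0.1452 MXN × 0.2531 = 0.03675012 AED
0.03675012 AED × 34.05 = 1.251341586 JPY
Net change: 1.251341586 − 1 = 0.251341586 JPY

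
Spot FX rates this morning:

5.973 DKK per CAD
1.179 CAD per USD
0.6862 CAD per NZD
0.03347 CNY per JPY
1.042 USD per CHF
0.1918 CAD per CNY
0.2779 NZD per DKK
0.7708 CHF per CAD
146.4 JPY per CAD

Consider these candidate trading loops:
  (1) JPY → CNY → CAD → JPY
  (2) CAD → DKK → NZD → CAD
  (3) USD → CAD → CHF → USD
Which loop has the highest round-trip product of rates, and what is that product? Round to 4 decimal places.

1.1390

(1) 0.03347 × 0.1918 × 146.4 = 0.93982
(2) 5.973 × 0.2779 × 0.6862 = 1.13902
(3) 1.179 × 0.7708 × 1.042 = 0.94694
Highest is cycle (2) at 1.1390 (>1, arbitrage).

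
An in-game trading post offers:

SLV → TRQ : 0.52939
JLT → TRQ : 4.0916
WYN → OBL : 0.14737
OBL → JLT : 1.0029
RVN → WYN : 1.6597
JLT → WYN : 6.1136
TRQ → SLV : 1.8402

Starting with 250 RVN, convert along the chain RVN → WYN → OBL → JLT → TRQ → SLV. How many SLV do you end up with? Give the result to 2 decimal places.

461.74

250 RVN × 1.6597 = 414.925 WYN
414.925 WYN × 0.14737 = 61.14749725 OBL
61.14749725 OBL × 1.0029 = 61.324824992025 JLT
61.324824992025 JLT × 4.0916 = 250.91665393736949 TRQ
250.91665393736949 TRQ × 1.8402 = 461.736826575547335498 SLV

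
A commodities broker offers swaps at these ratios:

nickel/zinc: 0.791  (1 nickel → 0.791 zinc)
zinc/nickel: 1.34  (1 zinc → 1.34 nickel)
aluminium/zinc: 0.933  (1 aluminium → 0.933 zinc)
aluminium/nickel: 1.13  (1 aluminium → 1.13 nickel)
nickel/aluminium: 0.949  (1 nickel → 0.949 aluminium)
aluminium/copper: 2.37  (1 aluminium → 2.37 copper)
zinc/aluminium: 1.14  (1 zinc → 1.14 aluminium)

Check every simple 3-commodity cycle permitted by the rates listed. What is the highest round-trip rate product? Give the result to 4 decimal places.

aluminium→zinc→nickel→aluminium: 0.933 × 1.34 × 0.949 = 1.18646
aluminium→nickel→zinc→aluminium: 1.13 × 0.791 × 1.14 = 1.01897
Maximum is aluminium→zinc→nickel→aluminium at 1.1865; arbitrage exists.

1.1865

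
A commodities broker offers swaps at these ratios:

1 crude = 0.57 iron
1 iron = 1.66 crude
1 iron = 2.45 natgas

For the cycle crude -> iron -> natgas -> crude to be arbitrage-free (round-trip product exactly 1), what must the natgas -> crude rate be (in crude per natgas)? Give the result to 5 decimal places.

Known legs of the cycle: 0.57 × 2.45 = 1.3965
For no arbitrage the full-cycle product must be 1, so the missing rate is 1 / 1.3965 ≈ 0.7160759.

0.71608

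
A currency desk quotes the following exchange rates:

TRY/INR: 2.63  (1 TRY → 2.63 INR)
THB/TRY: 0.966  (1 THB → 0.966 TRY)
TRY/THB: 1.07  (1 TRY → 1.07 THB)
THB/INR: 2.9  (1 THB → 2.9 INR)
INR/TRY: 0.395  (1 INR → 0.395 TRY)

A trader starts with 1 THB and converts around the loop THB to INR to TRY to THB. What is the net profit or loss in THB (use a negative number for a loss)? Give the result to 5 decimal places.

0.22569

1 THB × 2.9 = 2.9 INR
2.9 INR × 0.395 = 1.1455 TRY
1.1455 TRY × 1.07 = 1.225685 THB
Net change: 1.225685 − 1 = 0.225685 THB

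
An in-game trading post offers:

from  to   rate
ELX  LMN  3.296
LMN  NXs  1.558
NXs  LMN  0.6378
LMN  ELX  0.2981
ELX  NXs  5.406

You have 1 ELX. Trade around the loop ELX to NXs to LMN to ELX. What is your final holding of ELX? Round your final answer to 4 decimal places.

1.0278

1 ELX × 5.406 = 5.406 NXs
5.406 NXs × 0.6378 = 3.4479468 LMN
3.4479468 LMN × 0.2981 = 1.02783294108 ELX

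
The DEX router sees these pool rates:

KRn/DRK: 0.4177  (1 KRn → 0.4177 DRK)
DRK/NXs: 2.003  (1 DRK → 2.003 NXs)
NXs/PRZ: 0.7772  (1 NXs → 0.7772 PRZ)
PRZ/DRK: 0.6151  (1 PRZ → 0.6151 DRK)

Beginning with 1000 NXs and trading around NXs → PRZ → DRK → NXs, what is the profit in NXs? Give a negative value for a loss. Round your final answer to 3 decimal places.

-42.454

1000 NXs × 0.7772 = 777.2 PRZ
777.2 PRZ × 0.6151 = 478.05572 DRK
478.05572 DRK × 2.003 = 957.54560716 NXs
Net change: 957.54560716 − 1000 = -42.45439284 NXs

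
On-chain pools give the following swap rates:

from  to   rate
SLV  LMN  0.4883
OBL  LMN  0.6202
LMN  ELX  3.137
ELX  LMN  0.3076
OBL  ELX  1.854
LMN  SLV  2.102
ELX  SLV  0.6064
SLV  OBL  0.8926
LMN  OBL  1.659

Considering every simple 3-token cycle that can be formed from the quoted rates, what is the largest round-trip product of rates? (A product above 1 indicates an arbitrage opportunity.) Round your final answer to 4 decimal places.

1.1636

LMN→SLV→OBL→LMN: 2.102 × 0.8926 × 0.6202 = 1.16365
SLV→OBL→ELX→SLV: 0.8926 × 1.854 × 0.6064 = 1.00352
LMN→OBL→ELX→LMN: 1.659 × 1.854 × 0.3076 = 0.94611
LMN→ELX→SLV→LMN: 3.137 × 0.6064 × 0.4883 = 0.92888
Maximum is LMN→SLV→OBL→LMN at 1.1636; arbitrage exists.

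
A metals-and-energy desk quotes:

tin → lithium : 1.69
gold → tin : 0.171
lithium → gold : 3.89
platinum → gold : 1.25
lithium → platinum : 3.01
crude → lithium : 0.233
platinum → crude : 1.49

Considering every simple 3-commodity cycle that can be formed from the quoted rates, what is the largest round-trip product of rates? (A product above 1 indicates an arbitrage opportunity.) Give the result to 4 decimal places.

lithium→gold→tin→lithium: 3.89 × 0.171 × 1.69 = 1.12417
lithium→platinum→crude→lithium: 3.01 × 1.49 × 0.233 = 1.04498
Maximum is lithium→gold→tin→lithium at 1.1242; arbitrage exists.

1.1242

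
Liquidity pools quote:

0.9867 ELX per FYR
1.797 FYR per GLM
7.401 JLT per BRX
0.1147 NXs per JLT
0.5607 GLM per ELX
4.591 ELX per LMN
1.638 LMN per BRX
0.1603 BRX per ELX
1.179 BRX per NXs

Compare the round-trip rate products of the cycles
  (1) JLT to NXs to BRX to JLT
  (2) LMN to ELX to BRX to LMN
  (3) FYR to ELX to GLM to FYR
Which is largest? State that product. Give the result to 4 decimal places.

(1) 0.1147 × 1.179 × 7.401 = 1.00085
(2) 4.591 × 0.1603 × 1.638 = 1.20547
(3) 0.9867 × 0.5607 × 1.797 = 0.99418
Highest is cycle (2) at 1.2055 (>1, arbitrage).

1.2055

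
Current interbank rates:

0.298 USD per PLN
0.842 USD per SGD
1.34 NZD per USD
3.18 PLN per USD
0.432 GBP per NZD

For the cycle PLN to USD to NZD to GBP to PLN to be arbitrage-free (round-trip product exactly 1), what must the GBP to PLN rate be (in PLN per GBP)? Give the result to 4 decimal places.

5.7969

Known legs of the cycle: 0.298 × 1.34 × 0.432 = 0.17250624
For no arbitrage the full-cycle product must be 1, so the missing rate is 1 / 0.17250624 ≈ 5.796892.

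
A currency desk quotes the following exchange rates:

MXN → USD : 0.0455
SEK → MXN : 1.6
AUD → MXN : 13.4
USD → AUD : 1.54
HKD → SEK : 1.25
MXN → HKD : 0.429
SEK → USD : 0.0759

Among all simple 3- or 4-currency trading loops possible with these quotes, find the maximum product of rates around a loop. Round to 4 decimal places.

0.9389

USD→AUD→MXN→USD: 1.54 × 13.4 × 0.0455 = 0.93894
HKD→SEK→MXN→HKD: 1.25 × 1.6 × 0.429 = 0.85800
Maximum is USD→AUD→MXN→USD at 0.9389; no arbitrage — every cycle loses value.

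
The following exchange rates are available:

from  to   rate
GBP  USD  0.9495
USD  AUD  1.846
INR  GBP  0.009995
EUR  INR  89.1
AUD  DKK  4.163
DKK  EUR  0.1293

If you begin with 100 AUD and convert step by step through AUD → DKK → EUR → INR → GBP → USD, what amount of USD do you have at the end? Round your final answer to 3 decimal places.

100 AUD × 4.163 = 416.3 DKK
416.3 DKK × 0.1293 = 53.82759 EUR
53.82759 EUR × 89.1 = 4796.038269 INR
4796.038269 INR × 0.009995 = 47.936402498655 GBP
47.936402498655 GBP × 0.9495 = 45.5156141724729225 USD

45.516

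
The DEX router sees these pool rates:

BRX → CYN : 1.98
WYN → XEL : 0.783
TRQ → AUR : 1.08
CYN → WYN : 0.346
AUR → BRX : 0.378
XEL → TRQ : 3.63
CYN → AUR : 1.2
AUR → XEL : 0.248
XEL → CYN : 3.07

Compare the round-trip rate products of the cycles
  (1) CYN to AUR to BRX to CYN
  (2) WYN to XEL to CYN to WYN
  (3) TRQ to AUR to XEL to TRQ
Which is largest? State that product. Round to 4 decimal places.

0.9723

(1) 1.2 × 0.378 × 1.98 = 0.89813
(2) 0.783 × 3.07 × 0.346 = 0.83172
(3) 1.08 × 0.248 × 3.63 = 0.97226
Highest is cycle (3) at 0.9723 (≤1, no arbitrage).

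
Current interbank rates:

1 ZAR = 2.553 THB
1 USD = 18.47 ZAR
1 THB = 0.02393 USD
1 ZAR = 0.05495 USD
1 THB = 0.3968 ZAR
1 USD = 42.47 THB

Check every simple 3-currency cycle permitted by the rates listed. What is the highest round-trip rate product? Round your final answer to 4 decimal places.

ZAR→THB→USD→ZAR: 2.553 × 0.02393 × 18.47 = 1.12839
ZAR→USD→THB→ZAR: 0.05495 × 42.47 × 0.3968 = 0.92602
Maximum is ZAR→THB→USD→ZAR at 1.1284; arbitrage exists.

1.1284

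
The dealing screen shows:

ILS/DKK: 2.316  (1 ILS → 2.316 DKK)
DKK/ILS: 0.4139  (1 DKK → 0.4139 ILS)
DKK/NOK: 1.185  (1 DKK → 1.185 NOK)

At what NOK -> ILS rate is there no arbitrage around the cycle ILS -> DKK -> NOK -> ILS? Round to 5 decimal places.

Known legs of the cycle: 2.316 × 1.185 = 2.74446
For no arbitrage the full-cycle product must be 1, so the missing rate is 1 / 2.74446 ≈ 0.3643704.

0.36437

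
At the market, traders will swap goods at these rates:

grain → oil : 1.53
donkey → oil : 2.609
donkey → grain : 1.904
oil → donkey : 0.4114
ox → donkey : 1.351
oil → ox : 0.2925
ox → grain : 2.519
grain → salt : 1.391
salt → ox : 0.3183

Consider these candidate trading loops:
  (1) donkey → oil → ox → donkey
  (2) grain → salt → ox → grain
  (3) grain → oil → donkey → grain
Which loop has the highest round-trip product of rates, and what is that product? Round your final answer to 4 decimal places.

(1) 2.609 × 0.2925 × 1.351 = 1.03099
(2) 1.391 × 0.3183 × 2.519 = 1.11530
(3) 1.53 × 0.4114 × 1.904 = 1.19846
Highest is cycle (3) at 1.1985 (>1, arbitrage).

1.1985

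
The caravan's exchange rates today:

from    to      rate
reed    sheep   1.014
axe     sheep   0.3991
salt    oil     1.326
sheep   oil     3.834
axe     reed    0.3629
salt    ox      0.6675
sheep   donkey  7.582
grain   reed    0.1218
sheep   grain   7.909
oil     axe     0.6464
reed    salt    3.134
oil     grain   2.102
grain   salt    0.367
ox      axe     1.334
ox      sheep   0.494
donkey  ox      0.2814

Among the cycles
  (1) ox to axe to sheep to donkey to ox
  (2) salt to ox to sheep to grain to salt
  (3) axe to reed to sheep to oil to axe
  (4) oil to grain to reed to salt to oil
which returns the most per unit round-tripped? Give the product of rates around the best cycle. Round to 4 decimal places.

1.1359

(1) 1.334 × 0.3991 × 7.582 × 0.2814 = 1.13591
(2) 0.6675 × 0.494 × 7.909 × 0.367 = 0.95712
(3) 0.3629 × 1.014 × 3.834 × 0.6464 = 0.91197
(4) 2.102 × 0.1218 × 3.134 × 1.326 = 1.06395
Highest is cycle (1) at 1.1359 (>1, arbitrage).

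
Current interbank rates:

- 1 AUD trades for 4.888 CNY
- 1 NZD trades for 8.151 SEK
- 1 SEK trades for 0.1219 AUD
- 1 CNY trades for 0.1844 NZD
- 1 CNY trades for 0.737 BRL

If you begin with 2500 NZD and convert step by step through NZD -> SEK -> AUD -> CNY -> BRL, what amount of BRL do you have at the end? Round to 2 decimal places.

2500 NZD × 8.151 = 20377.5 SEK
20377.5 SEK × 0.1219 = 2484.01725 AUD
2484.01725 AUD × 4.888 = 12141.876318 CNY
12141.876318 CNY × 0.737 = 8948.562846366 BRL

8948.56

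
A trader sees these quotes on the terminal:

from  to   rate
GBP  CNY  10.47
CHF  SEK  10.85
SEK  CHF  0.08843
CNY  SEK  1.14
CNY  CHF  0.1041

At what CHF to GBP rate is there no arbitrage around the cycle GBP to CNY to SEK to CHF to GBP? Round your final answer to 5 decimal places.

0.94743

Known legs of the cycle: 10.47 × 1.14 × 0.08843 = 1.055482794
For no arbitrage the full-cycle product must be 1, so the missing rate is 1 / 1.055482794 ≈ 0.9474337.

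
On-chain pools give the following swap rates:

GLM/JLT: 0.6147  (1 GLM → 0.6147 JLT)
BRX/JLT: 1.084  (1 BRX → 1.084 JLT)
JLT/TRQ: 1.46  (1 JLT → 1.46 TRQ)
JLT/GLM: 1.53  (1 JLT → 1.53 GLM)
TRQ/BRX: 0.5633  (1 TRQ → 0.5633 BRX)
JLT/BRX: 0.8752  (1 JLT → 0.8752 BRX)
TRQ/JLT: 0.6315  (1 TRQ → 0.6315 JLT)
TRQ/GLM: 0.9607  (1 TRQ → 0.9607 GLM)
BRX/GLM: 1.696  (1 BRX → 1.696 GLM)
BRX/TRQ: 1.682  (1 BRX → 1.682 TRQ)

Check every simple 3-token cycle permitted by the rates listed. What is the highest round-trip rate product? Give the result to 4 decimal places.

JLT→BRX→TRQ→JLT: 0.8752 × 1.682 × 0.6315 = 0.92962
JLT→BRX→GLM→JLT: 0.8752 × 1.696 × 0.6147 = 0.91242
JLT→TRQ→BRX→JLT: 1.46 × 0.5633 × 1.084 = 0.89150
JLT→TRQ→GLM→JLT: 1.46 × 0.9607 × 0.6147 = 0.86219
Maximum is JLT→BRX→TRQ→JLT at 0.9296; no arbitrage — every cycle loses value.

0.9296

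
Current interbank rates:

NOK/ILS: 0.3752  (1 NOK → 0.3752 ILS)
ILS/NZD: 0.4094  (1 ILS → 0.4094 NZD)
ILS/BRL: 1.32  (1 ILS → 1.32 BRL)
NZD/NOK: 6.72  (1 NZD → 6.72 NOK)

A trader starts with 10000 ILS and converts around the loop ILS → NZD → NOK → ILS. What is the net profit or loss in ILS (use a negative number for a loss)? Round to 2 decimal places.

10000 ILS × 0.4094 = 4094 NZD
4094 NZD × 6.72 = 27511.68 NOK
27511.68 NOK × 0.3752 = 10322.382336 ILS
Net change: 10322.382336 − 10000 = 322.382336 ILS

322.38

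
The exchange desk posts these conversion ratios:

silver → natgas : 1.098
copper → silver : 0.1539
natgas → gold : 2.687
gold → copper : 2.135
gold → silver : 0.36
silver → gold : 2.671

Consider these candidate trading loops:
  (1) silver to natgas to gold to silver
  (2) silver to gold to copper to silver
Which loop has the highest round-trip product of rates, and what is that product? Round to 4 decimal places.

1.0621

(1) 1.098 × 2.687 × 0.36 = 1.06212
(2) 2.671 × 2.135 × 0.1539 = 0.87763
Highest is cycle (1) at 1.0621 (>1, arbitrage).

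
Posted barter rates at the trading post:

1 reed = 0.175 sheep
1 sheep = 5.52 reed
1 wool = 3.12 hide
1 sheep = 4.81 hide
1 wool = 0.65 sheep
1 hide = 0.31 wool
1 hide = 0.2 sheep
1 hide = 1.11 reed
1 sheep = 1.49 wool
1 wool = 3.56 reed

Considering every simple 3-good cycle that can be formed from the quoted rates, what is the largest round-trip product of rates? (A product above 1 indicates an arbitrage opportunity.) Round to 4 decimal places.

hide→wool→sheep→hide: 0.31 × 0.65 × 4.81 = 0.96922
hide→reed→sheep→hide: 1.11 × 0.175 × 4.81 = 0.93434
hide→sheep→wool→hide: 0.2 × 1.49 × 3.12 = 0.92976
sheep→wool→reed→sheep: 1.49 × 3.56 × 0.175 = 0.92827
Maximum is hide→wool→sheep→hide at 0.9692; no arbitrage — every cycle loses value.

0.9692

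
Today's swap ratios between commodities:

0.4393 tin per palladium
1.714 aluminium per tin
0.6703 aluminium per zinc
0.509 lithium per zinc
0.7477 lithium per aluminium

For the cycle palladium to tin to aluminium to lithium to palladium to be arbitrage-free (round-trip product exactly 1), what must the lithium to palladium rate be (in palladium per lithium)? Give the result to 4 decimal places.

1.7762

Known legs of the cycle: 0.4393 × 1.714 × 0.7477 = 0.56298834154
For no arbitrage the full-cycle product must be 1, so the missing rate is 1 / 0.56298834154 ≈ 1.776236.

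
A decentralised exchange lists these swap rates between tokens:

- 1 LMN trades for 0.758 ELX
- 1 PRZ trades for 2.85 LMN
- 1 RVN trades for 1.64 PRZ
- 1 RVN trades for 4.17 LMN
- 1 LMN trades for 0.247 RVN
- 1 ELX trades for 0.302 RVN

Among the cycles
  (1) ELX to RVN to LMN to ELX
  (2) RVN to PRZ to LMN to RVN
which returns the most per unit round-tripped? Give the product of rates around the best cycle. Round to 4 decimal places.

1.1545

(1) 0.302 × 4.17 × 0.758 = 0.95458
(2) 1.64 × 2.85 × 0.247 = 1.15448
Highest is cycle (2) at 1.1545 (>1, arbitrage).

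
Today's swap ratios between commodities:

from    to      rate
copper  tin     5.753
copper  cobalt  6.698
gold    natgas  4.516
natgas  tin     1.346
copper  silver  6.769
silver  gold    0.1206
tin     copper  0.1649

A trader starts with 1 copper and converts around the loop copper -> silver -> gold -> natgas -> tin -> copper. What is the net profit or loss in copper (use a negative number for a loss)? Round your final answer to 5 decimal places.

1 copper × 6.769 = 6.769 silver
6.769 silver × 0.1206 = 0.8163414 gold
0.8163414 gold × 4.516 = 3.6865977624 natgas
3.6865977624 natgas × 1.346 = 4.9621605881904 tin
4.9621605881904 tin × 0.1649 = 0.81826028099259696 copper
Net change: 0.81826028099259696 − 1 = -0.18173971900740304 copper

-0.18174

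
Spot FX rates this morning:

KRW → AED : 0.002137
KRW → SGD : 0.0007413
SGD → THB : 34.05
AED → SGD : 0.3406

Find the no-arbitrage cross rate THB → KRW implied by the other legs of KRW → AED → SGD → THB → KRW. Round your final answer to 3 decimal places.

40.349

Known legs of the cycle: 0.002137 × 0.3406 × 34.05 = 0.02478370791
For no arbitrage the full-cycle product must be 1, so the missing rate is 1 / 0.02478370791 ≈ 40.34909.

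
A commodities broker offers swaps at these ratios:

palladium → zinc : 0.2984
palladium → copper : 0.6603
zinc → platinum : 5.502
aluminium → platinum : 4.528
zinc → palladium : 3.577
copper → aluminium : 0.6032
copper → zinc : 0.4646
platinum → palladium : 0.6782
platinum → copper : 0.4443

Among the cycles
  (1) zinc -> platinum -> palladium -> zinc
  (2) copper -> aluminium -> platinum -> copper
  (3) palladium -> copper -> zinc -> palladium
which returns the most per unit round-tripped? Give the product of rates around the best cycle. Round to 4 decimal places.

1.2135

(1) 5.502 × 0.6782 × 0.2984 = 1.11347
(2) 0.6032 × 4.528 × 0.4443 = 1.21351
(3) 0.6603 × 0.4646 × 3.577 = 1.09734
Highest is cycle (2) at 1.2135 (>1, arbitrage).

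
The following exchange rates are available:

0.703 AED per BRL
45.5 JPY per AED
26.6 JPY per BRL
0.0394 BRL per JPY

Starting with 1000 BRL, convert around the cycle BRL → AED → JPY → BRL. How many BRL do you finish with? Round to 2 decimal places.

1260.27

1000 BRL × 0.703 = 703 AED
703 AED × 45.5 = 31986.5 JPY
31986.5 JPY × 0.0394 = 1260.2681 BRL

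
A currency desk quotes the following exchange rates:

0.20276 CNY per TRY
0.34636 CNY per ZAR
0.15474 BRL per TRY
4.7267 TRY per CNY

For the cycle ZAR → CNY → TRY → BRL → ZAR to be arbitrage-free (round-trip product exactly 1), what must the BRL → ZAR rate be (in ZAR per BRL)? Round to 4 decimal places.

Known legs of the cycle: 0.34636 × 4.7267 × 0.15474 = 0.25333101450888
For no arbitrage the full-cycle product must be 1, so the missing rate is 1 / 0.25333101450888 ≈ 3.947405.

3.9474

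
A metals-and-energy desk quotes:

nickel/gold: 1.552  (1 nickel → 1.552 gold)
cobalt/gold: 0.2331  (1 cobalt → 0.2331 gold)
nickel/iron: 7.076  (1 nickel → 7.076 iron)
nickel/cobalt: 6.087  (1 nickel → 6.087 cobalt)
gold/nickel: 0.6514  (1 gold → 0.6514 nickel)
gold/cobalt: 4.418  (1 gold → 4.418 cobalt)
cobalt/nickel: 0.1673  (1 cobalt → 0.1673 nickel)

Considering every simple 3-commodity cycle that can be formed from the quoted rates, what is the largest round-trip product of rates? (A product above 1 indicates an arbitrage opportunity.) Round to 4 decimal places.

gold→cobalt→nickel→gold: 4.418 × 0.1673 × 1.552 = 1.14713
gold→nickel→cobalt→gold: 0.6514 × 6.087 × 0.2331 = 0.92426
Maximum is gold→cobalt→nickel→gold at 1.1471; arbitrage exists.

1.1471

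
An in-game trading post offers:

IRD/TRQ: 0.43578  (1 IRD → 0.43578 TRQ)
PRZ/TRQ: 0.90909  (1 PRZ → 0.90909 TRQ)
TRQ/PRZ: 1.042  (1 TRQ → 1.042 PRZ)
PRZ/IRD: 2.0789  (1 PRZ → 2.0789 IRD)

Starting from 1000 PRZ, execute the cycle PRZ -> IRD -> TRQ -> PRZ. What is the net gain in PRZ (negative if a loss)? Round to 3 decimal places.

-56.007

1000 PRZ × 2.0789 = 2078.9 IRD
2078.9 IRD × 0.43578 = 905.943042 TRQ
905.943042 TRQ × 1.042 = 943.992649764 PRZ
Net change: 943.992649764 − 1000 = -56.007350236 PRZ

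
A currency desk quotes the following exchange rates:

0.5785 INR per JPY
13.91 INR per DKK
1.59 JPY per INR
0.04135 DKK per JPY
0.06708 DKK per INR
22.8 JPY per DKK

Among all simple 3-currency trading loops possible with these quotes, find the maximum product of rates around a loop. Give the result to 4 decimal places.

0.9145

INR→JPY→DKK→INR: 1.59 × 0.04135 × 13.91 = 0.91453
INR→DKK→JPY→INR: 0.06708 × 22.8 × 0.5785 = 0.88477
Maximum is INR→JPY→DKK→INR at 0.9145; no arbitrage — every cycle loses value.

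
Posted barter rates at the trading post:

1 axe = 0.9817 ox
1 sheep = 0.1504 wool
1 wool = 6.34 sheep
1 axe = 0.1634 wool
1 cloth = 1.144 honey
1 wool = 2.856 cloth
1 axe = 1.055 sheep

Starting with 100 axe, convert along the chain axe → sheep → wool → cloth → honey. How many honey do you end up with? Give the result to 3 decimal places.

51.842

100 axe × 1.055 = 105.5 sheep
105.5 sheep × 0.1504 = 15.8672 wool
15.8672 wool × 2.856 = 45.3167232 cloth
45.3167232 cloth × 1.144 = 51.8423313408 honey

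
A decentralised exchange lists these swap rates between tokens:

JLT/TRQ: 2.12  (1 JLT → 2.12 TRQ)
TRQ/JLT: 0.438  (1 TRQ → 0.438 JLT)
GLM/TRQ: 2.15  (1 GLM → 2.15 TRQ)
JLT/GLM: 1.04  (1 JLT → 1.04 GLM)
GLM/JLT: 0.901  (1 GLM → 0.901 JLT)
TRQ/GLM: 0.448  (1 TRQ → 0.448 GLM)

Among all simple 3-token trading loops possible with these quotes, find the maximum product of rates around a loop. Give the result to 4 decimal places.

JLT→GLM→TRQ→JLT: 1.04 × 2.15 × 0.438 = 0.97937
JLT→TRQ→GLM→JLT: 2.12 × 0.448 × 0.901 = 0.85573
Maximum is JLT→GLM→TRQ→JLT at 0.9794; no arbitrage — every cycle loses value.

0.9794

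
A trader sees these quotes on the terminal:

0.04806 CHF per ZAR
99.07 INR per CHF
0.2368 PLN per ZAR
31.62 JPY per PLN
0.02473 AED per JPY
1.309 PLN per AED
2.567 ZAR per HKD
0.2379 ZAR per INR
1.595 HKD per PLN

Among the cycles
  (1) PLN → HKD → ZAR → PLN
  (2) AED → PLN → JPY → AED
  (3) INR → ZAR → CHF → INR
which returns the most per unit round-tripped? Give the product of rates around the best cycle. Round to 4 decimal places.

1.1327

(1) 1.595 × 2.567 × 0.2368 = 0.96955
(2) 1.309 × 31.62 × 0.02473 = 1.02359
(3) 0.2379 × 0.04806 × 99.07 = 1.13271
Highest is cycle (3) at 1.1327 (>1, arbitrage).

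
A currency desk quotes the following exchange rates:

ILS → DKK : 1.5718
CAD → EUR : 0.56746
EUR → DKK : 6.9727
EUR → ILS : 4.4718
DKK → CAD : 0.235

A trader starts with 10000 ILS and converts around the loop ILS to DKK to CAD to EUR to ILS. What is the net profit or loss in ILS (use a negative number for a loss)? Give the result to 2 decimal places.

10000 ILS × 1.5718 = 15718 DKK
15718 DKK × 0.235 = 3693.73 CAD
3693.73 CAD × 0.56746 = 2096.0440258 EUR
2096.0440258 EUR × 4.4718 = 9373.08967457244 ILS
Net change: 9373.08967457244 − 10000 = -626.91032542756 ILS

-626.91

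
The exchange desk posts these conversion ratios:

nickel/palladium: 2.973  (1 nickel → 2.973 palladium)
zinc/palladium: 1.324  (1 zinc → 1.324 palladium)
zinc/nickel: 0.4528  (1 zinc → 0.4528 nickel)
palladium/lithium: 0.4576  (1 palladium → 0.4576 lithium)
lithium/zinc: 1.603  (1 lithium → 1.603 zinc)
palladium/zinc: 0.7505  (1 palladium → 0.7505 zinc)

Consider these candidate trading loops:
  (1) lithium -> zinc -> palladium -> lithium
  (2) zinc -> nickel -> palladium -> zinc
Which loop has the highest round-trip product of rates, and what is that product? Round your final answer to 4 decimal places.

1.0103

(1) 1.603 × 1.324 × 0.4576 = 0.97120
(2) 0.4528 × 2.973 × 0.7505 = 1.01030
Highest is cycle (2) at 1.0103 (>1, arbitrage).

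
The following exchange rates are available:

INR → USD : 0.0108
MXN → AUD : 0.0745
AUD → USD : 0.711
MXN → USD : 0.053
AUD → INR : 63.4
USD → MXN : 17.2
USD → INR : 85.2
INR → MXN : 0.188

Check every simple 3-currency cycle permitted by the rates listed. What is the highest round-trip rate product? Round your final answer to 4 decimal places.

AUD→USD→MXN→AUD: 0.711 × 17.2 × 0.0745 = 0.91108
AUD→INR→MXN→AUD: 63.4 × 0.188 × 0.0745 = 0.88798
MXN→USD→INR→MXN: 0.053 × 85.2 × 0.188 = 0.84893
Maximum is AUD→USD→MXN→AUD at 0.9111; no arbitrage — every cycle loses value.

0.9111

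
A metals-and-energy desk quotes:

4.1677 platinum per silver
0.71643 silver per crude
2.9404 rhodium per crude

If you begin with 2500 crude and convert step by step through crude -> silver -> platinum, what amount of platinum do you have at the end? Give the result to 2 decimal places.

7464.66

2500 crude × 0.71643 = 1791.075 silver
1791.075 silver × 4.1677 = 7464.6632775 platinum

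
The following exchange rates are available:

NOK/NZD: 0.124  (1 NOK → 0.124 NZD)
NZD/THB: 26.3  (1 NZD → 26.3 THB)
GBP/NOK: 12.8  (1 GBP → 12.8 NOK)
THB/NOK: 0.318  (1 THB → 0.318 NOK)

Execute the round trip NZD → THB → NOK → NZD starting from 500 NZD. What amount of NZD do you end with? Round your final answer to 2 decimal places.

500 NZD × 26.3 = 13150 THB
13150 THB × 0.318 = 4181.7 NOK
4181.7 NOK × 0.124 = 518.5308 NZD

518.53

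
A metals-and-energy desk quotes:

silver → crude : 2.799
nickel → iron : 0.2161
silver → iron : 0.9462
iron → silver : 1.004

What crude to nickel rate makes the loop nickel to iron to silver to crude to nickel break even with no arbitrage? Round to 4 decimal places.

1.6467

Known legs of the cycle: 0.2161 × 1.004 × 2.799 = 0.6072833556
For no arbitrage the full-cycle product must be 1, so the missing rate is 1 / 0.6072833556 ≈ 1.646678.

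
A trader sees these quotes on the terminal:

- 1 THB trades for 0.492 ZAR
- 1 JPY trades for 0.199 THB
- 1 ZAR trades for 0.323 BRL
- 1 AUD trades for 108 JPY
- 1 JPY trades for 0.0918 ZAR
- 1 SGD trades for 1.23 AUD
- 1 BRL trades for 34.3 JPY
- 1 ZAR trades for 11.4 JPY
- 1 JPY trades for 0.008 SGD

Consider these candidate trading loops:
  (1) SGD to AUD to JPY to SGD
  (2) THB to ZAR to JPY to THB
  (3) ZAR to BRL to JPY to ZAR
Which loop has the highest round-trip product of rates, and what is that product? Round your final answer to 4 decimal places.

(1) 1.23 × 108 × 0.008 = 1.06272
(2) 0.492 × 11.4 × 0.199 = 1.11615
(3) 0.323 × 34.3 × 0.0918 = 1.01704
Highest is cycle (2) at 1.1162 (>1, arbitrage).

1.1162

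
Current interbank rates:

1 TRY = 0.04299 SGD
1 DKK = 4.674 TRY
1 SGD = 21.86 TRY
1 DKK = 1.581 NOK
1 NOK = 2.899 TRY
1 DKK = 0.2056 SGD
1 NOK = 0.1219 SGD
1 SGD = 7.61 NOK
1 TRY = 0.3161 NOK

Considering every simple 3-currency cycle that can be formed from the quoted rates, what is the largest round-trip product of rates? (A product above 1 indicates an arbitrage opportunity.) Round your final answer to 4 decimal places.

NOK→TRY→SGD→NOK: 2.899 × 0.04299 × 7.61 = 0.94842
NOK→SGD→TRY→NOK: 0.1219 × 21.86 × 0.3161 = 0.84232
Maximum is NOK→TRY→SGD→NOK at 0.9484; no arbitrage — every cycle loses value.

0.9484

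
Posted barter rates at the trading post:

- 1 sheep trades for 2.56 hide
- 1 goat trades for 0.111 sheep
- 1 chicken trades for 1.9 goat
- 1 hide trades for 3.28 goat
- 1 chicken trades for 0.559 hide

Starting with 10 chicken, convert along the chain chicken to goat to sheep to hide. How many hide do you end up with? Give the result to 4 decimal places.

10 chicken × 1.9 = 19 goat
19 goat × 0.111 = 2.109 sheep
2.109 sheep × 2.56 = 5.39904 hide

5.3990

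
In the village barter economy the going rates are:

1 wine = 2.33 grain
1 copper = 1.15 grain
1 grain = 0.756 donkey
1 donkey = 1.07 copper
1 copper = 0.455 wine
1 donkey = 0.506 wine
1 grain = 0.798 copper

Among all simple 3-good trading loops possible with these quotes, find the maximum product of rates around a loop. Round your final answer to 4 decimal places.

donkey→copper→grain→donkey: 1.07 × 1.15 × 0.756 = 0.93026
donkey→wine→grain→donkey: 0.506 × 2.33 × 0.756 = 0.89131
wine→grain→copper→wine: 2.33 × 0.798 × 0.455 = 0.84600
Maximum is donkey→copper→grain→donkey at 0.9303; no arbitrage — every cycle loses value.

0.9303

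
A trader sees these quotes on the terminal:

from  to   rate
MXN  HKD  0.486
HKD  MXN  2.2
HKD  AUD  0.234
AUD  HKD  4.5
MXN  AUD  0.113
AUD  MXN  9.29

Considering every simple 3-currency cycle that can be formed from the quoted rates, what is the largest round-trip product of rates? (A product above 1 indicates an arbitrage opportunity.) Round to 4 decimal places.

HKD→MXN→AUD→HKD: 2.2 × 0.113 × 4.5 = 1.11870
HKD→AUD→MXN→HKD: 0.234 × 9.29 × 0.486 = 1.05650
Maximum is HKD→MXN→AUD→HKD at 1.1187; arbitrage exists.

1.1187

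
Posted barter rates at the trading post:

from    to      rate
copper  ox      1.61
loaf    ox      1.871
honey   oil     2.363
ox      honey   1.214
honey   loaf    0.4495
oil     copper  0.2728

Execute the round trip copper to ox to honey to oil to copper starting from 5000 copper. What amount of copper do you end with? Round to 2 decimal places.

5000 copper × 1.61 = 8050 ox
8050 ox × 1.214 = 9772.7 honey
9772.7 honey × 2.363 = 23092.8901 oil
23092.8901 oil × 0.2728 = 6299.74041928 copper

6299.74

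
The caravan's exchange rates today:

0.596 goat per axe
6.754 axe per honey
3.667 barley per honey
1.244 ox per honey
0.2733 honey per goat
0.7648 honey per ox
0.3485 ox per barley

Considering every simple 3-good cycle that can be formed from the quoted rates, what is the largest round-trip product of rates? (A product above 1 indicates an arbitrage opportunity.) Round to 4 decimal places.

1.1001

honey→axe→goat→honey: 6.754 × 0.596 × 0.2733 = 1.10014
honey→barley→ox→honey: 3.667 × 0.3485 × 0.7648 = 0.97738
Maximum is honey→axe→goat→honey at 1.1001; arbitrage exists.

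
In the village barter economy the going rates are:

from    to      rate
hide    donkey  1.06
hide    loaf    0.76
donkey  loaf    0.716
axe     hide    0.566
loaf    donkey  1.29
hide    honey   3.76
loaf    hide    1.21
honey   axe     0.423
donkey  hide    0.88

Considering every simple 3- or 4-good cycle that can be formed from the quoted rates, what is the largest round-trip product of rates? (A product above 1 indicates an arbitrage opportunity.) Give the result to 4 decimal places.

0.9183

loaf→hide→donkey→loaf: 1.21 × 1.06 × 0.716 = 0.91834
hide→honey→axe→hide: 3.76 × 0.423 × 0.566 = 0.90021
loaf→donkey→hide→loaf: 1.29 × 0.88 × 0.76 = 0.86275
Maximum is loaf→hide→donkey→loaf at 0.9183; no arbitrage — every cycle loses value.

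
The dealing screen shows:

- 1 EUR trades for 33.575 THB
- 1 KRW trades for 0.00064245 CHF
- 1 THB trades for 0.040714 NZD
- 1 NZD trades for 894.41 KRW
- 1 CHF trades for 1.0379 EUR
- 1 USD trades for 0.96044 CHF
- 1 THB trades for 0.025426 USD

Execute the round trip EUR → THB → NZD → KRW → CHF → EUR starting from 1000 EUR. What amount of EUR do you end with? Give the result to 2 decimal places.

815.25

1000 EUR × 33.575 = 33575 THB
33575 THB × 0.040714 = 1366.97255 NZD
1366.97255 NZD × 894.41 = 1222633.9184455 KRW
1222633.9184455 KRW × 0.00064245 = 785.481160905311475 CHF
785.481160905311475 CHF × 1.0379 = 815.2508969036227799025 EUR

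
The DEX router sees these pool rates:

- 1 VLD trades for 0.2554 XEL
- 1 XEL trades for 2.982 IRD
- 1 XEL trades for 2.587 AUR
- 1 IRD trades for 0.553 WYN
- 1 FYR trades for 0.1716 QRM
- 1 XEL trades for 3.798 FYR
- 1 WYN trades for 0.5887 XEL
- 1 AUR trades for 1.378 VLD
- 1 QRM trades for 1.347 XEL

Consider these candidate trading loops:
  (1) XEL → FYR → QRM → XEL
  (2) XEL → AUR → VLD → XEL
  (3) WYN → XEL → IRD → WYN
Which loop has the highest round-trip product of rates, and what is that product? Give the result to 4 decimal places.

0.9708

(1) 3.798 × 0.1716 × 1.347 = 0.87789
(2) 2.587 × 1.378 × 0.2554 = 0.91047
(3) 0.5887 × 2.982 × 0.553 = 0.97079
Highest is cycle (3) at 0.9708 (≤1, no arbitrage).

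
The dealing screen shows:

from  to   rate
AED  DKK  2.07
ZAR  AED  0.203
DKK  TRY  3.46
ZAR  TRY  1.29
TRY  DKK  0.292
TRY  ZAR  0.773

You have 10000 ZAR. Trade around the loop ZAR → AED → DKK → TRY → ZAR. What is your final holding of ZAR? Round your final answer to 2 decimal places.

11238.85

10000 ZAR × 0.203 = 2030 AED
2030 AED × 2.07 = 4202.1 DKK
4202.1 DKK × 3.46 = 14539.266 TRY
14539.266 TRY × 0.773 = 11238.852618 ZAR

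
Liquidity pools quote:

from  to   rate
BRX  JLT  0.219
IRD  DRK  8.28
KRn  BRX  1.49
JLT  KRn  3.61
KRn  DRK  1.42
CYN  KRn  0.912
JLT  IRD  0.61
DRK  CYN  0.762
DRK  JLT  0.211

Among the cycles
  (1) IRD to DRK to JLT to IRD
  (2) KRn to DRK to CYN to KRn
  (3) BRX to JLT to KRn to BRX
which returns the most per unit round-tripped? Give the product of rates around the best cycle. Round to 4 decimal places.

(1) 8.28 × 0.211 × 0.61 = 1.06572
(2) 1.42 × 0.762 × 0.912 = 0.98682
(3) 0.219 × 3.61 × 1.49 = 1.17798
Highest is cycle (3) at 1.1780 (>1, arbitrage).

1.1780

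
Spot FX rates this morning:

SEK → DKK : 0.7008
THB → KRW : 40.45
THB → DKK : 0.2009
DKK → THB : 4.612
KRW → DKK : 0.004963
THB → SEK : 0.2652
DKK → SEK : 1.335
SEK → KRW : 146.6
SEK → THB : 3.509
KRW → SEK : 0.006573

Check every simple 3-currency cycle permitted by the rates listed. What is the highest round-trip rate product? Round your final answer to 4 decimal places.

DKK→SEK→KRW→DKK: 1.335 × 146.6 × 0.004963 = 0.97131
DKK→SEK→THB→DKK: 1.335 × 3.509 × 0.2009 = 0.94112
KRW→SEK→THB→KRW: 0.006573 × 3.509 × 40.45 = 0.93297
DKK→THB→KRW→DKK: 4.612 × 40.45 × 0.004963 = 0.92587
DKK→THB→SEK→DKK: 4.612 × 0.2652 × 0.7008 = 0.85715
Maximum is DKK→SEK→KRW→DKK at 0.9713; no arbitrage — every cycle loses value.

0.9713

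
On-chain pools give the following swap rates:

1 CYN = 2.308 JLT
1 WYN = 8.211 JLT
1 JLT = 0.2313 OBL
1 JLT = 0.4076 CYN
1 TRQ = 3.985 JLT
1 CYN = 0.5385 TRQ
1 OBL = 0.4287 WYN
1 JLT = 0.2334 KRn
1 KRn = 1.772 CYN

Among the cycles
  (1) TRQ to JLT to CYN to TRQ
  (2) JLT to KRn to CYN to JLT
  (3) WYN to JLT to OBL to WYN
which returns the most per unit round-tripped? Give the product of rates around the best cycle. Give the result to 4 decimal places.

(1) 3.985 × 0.4076 × 0.5385 = 0.87468
(2) 0.2334 × 1.772 × 2.308 = 0.95455
(3) 8.211 × 0.2313 × 0.4287 = 0.81419
Highest is cycle (2) at 0.9546 (≤1, no arbitrage).

0.9546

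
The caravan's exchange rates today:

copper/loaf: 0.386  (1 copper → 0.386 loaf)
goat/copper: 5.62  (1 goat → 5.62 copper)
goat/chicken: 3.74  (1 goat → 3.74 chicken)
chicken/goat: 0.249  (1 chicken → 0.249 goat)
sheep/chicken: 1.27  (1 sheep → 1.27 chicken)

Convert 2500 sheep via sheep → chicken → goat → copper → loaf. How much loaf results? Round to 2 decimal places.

1715.01

2500 sheep × 1.27 = 3175 chicken
3175 chicken × 0.249 = 790.575 goat
790.575 goat × 5.62 = 4443.0315 copper
4443.0315 copper × 0.386 = 1715.010159 loaf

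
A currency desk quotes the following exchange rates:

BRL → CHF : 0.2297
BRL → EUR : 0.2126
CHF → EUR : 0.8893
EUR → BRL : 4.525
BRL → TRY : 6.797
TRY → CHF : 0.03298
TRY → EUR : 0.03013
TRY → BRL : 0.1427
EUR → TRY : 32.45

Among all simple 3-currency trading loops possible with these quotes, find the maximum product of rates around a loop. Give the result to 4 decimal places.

EUR→TRY→BRL→EUR: 32.45 × 0.1427 × 0.2126 = 0.98447
CHF→EUR→TRY→CHF: 0.8893 × 32.45 × 0.03298 = 0.95173
EUR→BRL→TRY→EUR: 4.525 × 6.797 × 0.03013 = 0.92669
CHF→EUR→BRL→CHF: 0.8893 × 4.525 × 0.2297 = 0.92433
Maximum is EUR→TRY→BRL→EUR at 0.9845; no arbitrage — every cycle loses value.

0.9845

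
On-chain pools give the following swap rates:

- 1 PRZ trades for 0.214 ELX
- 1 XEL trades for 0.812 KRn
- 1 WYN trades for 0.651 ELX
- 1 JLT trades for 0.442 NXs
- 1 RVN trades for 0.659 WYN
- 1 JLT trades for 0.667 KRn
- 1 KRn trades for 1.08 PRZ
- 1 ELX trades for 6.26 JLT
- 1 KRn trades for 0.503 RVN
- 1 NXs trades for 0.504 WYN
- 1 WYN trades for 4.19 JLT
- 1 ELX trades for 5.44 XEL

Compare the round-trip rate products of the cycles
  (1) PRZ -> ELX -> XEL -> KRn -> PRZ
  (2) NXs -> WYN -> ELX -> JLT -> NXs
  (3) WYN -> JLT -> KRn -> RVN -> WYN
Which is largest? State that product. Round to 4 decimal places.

1.0209

(1) 0.214 × 5.44 × 0.812 × 1.08 = 1.02092
(2) 0.504 × 0.651 × 6.26 × 0.442 = 0.90784
(3) 4.19 × 0.667 × 0.503 × 0.659 = 0.92639
Highest is cycle (1) at 1.0209 (>1, arbitrage).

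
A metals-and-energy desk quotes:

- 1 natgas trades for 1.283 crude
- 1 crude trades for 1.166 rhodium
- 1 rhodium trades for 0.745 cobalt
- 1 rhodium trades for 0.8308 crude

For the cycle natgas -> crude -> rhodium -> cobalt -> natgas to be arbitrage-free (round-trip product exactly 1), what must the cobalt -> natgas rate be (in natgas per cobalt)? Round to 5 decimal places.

0.89726

Known legs of the cycle: 1.283 × 1.166 × 0.745 = 1.11450361
For no arbitrage the full-cycle product must be 1, so the missing rate is 1 / 1.11450361 ≈ 0.8972604.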